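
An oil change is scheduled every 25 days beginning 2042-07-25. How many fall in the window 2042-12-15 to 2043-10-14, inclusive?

Occurrences land 25·i days after 2042-07-25 for i = 0, 1, 2, …
2042-12-15 is 143 days after the start; 143 ÷ 25 = 5 remainder 18; since the remainder is 18, round up to i = 6. First occurrence in the window: #7 on 2042-12-22 (6×25 = 150 days in).
2043-10-14 is 446 days after the start; 446 ÷ 25 = 17 remainder 21. Last occurrence in the window: #18 on 2043-09-23.
Occurrences #7 through #18: 12 in total.

12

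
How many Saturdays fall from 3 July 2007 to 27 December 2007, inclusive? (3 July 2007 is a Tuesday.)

3 July 2007 is a Tuesday; the first Saturday on or after it is 7 July 2007 (4 days later).
From 7 July 2007 to 27 December 2007: 24 + 31 + 30 + 31 + 30 + 27 = 173 days (rest of July, August, September, October, November, December).
173 ÷ 7 = 24 full weeks with remainder 5, so 24 more Saturdays after the first → 25.

25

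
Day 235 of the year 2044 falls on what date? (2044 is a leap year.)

January has 31 days (235 − 31 = 204 remain).
February has 29 days (204 − 29 = 175 remain).
March has 31 days (175 − 31 = 144 remain).
April has 30 days (144 − 30 = 114 remain).
May has 31 days (114 − 31 = 83 remain).
June has 30 days (83 − 30 = 53 remain).
July has 31 days (53 − 31 = 22 remain).
22 into August → August 22.

2044-08-22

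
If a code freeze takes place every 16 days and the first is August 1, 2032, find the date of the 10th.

The 10th occurrence is 9 intervals after the first: 9 × 16 = 144 days after August 1, 2032.
August has 31 days — 30 days to the end of August leaves 114.
September has 30 days (84 left).
October has 31 days (53 left).
November has 30 days (23 left).
23 days into December → December 23, 2032.

December 23, 2032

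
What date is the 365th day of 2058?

2058-12-31

January has 31 days (365 − 31 = 334 remain).
February has 28 days (334 − 28 = 306 remain).
March has 31 days (306 − 31 = 275 remain).
April has 30 days (275 − 30 = 245 remain).
May has 31 days (245 − 31 = 214 remain).
June has 30 days (214 − 30 = 184 remain).
July has 31 days (184 − 31 = 153 remain).
August has 31 days (153 − 31 = 122 remain).
September has 30 days (122 − 30 = 92 remain).
October has 31 days (92 − 31 = 61 remain).
November has 30 days (61 − 30 = 31 remain).
31 into December → December 31.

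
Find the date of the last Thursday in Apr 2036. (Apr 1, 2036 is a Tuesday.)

Apr 24, 2036

Apr 2036 begins on a Tuesday, so the first Thursday is Apr 3 (2 days later).
Apr 2036 has 30 days. Adding weeks: 3, 10, 17, 24 — the last one ≤ 30 is the 24th.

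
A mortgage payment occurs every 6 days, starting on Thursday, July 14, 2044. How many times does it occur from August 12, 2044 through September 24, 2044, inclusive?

8

Occurrences land 6·i days after July 14, 2044 for i = 0, 1, 2, …
August 12, 2044 is 29 days after the start; 29 ÷ 6 = 4 remainder 5; since the remainder is 5, round up to i = 5. First occurrence in the window: #6 on August 13, 2044 (5×6 = 30 days in).
September 24, 2044 is 72 days after the start; 72 ÷ 6 = 12 remainder 0. Last occurrence in the window: #13 on September 24, 2044.
Occurrences #6 through #13: 8 in total.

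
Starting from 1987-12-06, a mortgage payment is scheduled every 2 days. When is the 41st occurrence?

The 41st occurrence is 40 intervals after the first: 40 × 2 = 80 days after 1987-12-06.
December has 31 days — 25 days to the end of December leaves 55.
January has 31 days (24 left).
24 days into February → 1988-02-24.

1988-02-24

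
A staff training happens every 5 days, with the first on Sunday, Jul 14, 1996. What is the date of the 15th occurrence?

Sep 22, 1996

The 15th occurrence is 14 intervals after the first: 14 × 5 = 70 days after Jul 14, 1996.
Jul has 31 days — 17 days to the end of Jul leaves 53.
Aug has 31 days (22 left).
22 days into Sep → Sep 22, 1996.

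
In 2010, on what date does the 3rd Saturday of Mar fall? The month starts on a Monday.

Mar 20, 2010

Mar 2010 begins on a Monday, so the first Saturday is Mar 6 (5 days later).
The 3rd Saturday is 2 weeks later: 6 + 14 = 20.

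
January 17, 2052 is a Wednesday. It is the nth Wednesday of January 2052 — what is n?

Day 17 falls in week ⌈17/7⌉ of the month.
Days 1–7 hold the 1st Wednesday, 8–14 the 2nd, 15–21 the 3rd, 22–28 the 4th, 29–31 the 5th.
17 is in the range for the 3rd.

3rd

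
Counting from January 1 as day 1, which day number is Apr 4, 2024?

95

Days in months before Apr: 31 + 29 + 31 = 91.
Plus 4 days into Apr → day 95.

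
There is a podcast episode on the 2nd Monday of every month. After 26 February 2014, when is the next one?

February 2014 starts on a Saturday; its first Monday is the 3rd, so the 2nd Monday is the 10th — 10 February 2014.
That is not after 26 February 2014, so look at March 2014.
March 2014 starts on a Saturday; its first Monday is the 3rd, so the 2nd Monday is the 10th — 10 March 2014.

10 March 2014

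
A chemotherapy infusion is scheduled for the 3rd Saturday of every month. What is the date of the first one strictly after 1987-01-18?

January 1987 starts on a Thursday; its first Saturday is the 3rd, so the 3rd Saturday is the 17th — 1987-01-17.
That is not after 1987-01-18, so look at February 1987.
February 1987 starts on a Sunday; its first Saturday is the 7th, so the 3rd Saturday is the 21st — 1987-02-21.

1987-02-21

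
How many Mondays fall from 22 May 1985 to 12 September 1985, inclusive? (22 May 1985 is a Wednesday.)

16

22 May 1985 is a Wednesday; the first Monday on or after it is 27 May 1985 (5 days later).
From 27 May 1985 to 12 September 1985: 4 + 30 + 31 + 31 + 12 = 108 days (rest of May, June, July, August, September).
108 ÷ 7 = 15 full weeks with remainder 3, so 15 more Mondays after the first → 16.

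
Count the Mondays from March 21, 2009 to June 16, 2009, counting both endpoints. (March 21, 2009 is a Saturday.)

March 21, 2009 is a Saturday; the first Monday on or after it is March 23, 2009 (2 days later).
From March 23, 2009 to June 16, 2009: 8 + 30 + 31 + 16 = 85 days (rest of March, April, May, June).
85 ÷ 7 = 12 full weeks with remainder 1, so 12 more Mondays after the first → 13.

13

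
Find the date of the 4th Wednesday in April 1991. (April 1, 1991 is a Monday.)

April 1991 begins on a Monday, so the first Wednesday is April 3 (2 days later).
The 4th Wednesday is 3 weeks later: 3 + 21 = 24.

1991-04-24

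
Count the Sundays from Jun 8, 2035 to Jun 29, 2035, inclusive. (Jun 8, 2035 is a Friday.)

3

Jun 8, 2035 is a Friday; the first Sunday on or after it is Jun 10, 2035 (2 days later).
From Jun 10, 2035 to Jun 29, 2035 is 29 − 10 = 19 days.
19 ÷ 7 = 2 full weeks with remainder 5, so 2 more Sundays after the first → 3.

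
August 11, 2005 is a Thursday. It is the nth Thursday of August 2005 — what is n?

2nd

Day 11 falls in week ⌈11/7⌉ of the month.
Days 1–7 hold the 1st Thursday, 8–14 the 2nd, 15–21 the 3rd, 22–28 the 4th, 29–31 the 5th.
11 is in the range for the 2nd.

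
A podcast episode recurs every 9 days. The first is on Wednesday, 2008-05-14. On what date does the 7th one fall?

2008-07-07

The 7th occurrence is 6 intervals after the first: 6 × 9 = 54 days after 2008-05-14.
May has 31 days — 17 days to the end of May leaves 37.
June has 30 days (7 left).
7 days into July → 2008-07-07.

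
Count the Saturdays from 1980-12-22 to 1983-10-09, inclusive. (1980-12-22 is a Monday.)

1980-12-22 is a Monday; the first Saturday on or after it is 1980-12-27 (5 days later).
From 1980-12-27 to 1983-10-09: 4 + 365 + 365 + 282 = 1016 days (rest of 1980, 1981, 1982, to 1983-10-09 in 1983).
1016 ÷ 7 = 145 full weeks with remainder 1, so 145 more Saturdays after the first → 146.

146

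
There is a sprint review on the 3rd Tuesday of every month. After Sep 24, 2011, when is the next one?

Oct 18, 2011

Sep 2011 starts on a Thursday; its first Tuesday is the 6th, so the 3rd Tuesday is the 20th — Sep 20, 2011.
That is not after Sep 24, 2011, so look at Oct 2011.
Oct 2011 starts on a Saturday; its first Tuesday is the 4th, so the 3rd Tuesday is the 18th — Oct 18, 2011.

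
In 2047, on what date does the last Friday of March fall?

March 29, 2047

The first Friday of March 2047 is March 1.
March 2047 has 31 days. Adding weeks: 1, 8, 15, 22, 29 — the last one ≤ 31 is the 29th.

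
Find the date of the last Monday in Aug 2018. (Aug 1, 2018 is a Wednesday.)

Aug 2018 begins on a Wednesday, so the first Monday is Aug 6 (5 days later).
Aug 2018 has 31 days. Adding weeks: 6, 13, 20, 27 — the last one ≤ 31 is the 27th.

Aug 27, 2018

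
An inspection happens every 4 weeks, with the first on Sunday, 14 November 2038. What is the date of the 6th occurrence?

3 April 2039

The 6th occurrence is 5 intervals after the first: 5 × 28 = 140 days after 14 November 2038.
November has 30 days — 16 days to the end of November leaves 124.
December has 31 days (93 left).
January has 31 days (62 left).
February has 28 days (34 left).
March has 31 days (3 left).
3 days into April → 3 April 2039.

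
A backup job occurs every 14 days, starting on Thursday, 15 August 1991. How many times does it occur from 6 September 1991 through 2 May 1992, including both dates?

Occurrences land 14·i days after 15 August 1991 for i = 0, 1, 2, …
6 September 1991 is 22 days after the start; 22 ÷ 14 = 1 remainder 8; since the remainder is 8, round up to i = 2. First occurrence in the window: #3 on 12 September 1991 (2×14 = 28 days in).
2 May 1992 is 261 days after the start; 261 ÷ 14 = 18 remainder 9. Last occurrence in the window: #19 on 23 April 1992.
Occurrences #3 through #19: 17 in total.

17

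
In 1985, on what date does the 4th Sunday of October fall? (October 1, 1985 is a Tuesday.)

October 1985 begins on a Tuesday, so the first Sunday is October 6 (5 days later).
The 4th Sunday is 3 weeks later: 6 + 21 = 27.

27 October 1985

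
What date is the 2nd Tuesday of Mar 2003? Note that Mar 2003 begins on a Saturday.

Mar 11, 2003

Mar 2003 begins on a Saturday, so the first Tuesday is Mar 4 (3 days later).
The 2nd Tuesday is 1 weeks later: 4 + 7 = 11.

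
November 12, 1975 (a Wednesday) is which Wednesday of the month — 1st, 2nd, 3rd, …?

Day 12 falls in week ⌈12/7⌉ of the month.
Days 1–7 hold the 1st Wednesday, 8–14 the 2nd, 15–21 the 3rd, 22–28 the 4th, 29–31 the 5th.
12 is in the range for the 2nd.

2nd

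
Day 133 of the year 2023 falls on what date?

2023-05-13

January has 31 days (133 − 31 = 102 remain).
February has 28 days (102 − 28 = 74 remain).
March has 31 days (74 − 31 = 43 remain).
April has 30 days (43 − 30 = 13 remain).
13 into May → May 13.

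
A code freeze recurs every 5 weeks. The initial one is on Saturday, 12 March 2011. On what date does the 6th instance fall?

The 6th occurrence is 5 intervals after the first: 5 × 35 = 175 days after 12 March 2011.
March has 31 days — 19 days to the end of March leaves 156.
April has 30 days (126 left).
May has 31 days (95 left).
June has 30 days (65 left).
July has 31 days (34 left).
August has 31 days (3 left).
3 days into September → 3 September 2011.

3 September 2011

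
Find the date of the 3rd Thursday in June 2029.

June 2029 begins on a Friday, so the first Thursday is June 7 (6 days later).
The 3rd Thursday is 2 weeks later: 7 + 14 = 21.

2029-06-21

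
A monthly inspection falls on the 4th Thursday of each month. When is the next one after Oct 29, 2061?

Nov 24, 2061

Oct 2061 starts on a Saturday; its first Thursday is the 6th, so the 4th Thursday is the 27th — Oct 27, 2061.
That is not after Oct 29, 2061, so look at Nov 2061.
Nov 2061 starts on a Tuesday; its first Thursday is the 3rd, so the 4th Thursday is the 24th — Nov 24, 2061.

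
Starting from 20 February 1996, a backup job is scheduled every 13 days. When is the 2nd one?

The 2nd occurrence is 1 interval after the first: 1 × 13 = 13 days after 20 February 1996.
February has 29 days — 9 days to the end of February leaves 4.
4 days into March → 4 March 1996.

4 March 1996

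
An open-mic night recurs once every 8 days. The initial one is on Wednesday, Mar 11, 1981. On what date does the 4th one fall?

The 4th occurrence is 3 intervals after the first: 3 × 8 = 24 days after Mar 11, 1981.
Mar has 31 days — 20 days to the end of Mar leaves 4.
4 days into Apr → Apr 4, 1981.

Apr 4, 1981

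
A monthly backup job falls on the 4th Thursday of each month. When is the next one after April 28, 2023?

April 2023 starts on a Saturday; its first Thursday is the 6th, so the 4th Thursday is the 27th — April 27, 2023.
That is not after April 28, 2023, so look at May 2023.
May 2023 starts on a Monday; its first Thursday is the 4th, so the 4th Thursday is the 25th — May 25, 2023.

May 25, 2023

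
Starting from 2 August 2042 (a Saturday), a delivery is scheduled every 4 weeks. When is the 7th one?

17 January 2043

The 7th occurrence is 6 intervals after the first: 6 × 28 = 168 days after 2 August 2042.
August has 31 days — 29 days to the end of August leaves 139.
September has 30 days (109 left).
October has 31 days (78 left).
November has 30 days (48 left).
December has 31 days (17 left).
17 days into January → 17 January 2043.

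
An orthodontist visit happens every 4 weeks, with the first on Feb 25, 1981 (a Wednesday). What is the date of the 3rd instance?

Apr 22, 1981

The 3rd occurrence is 2 intervals after the first: 2 × 28 = 56 days after Feb 25, 1981.
Feb has 28 days — 3 days to the end of Feb leaves 53.
Mar has 31 days (22 left).
22 days into Apr → Apr 22, 1981.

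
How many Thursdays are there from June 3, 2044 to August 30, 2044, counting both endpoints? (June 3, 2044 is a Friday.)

June 3, 2044 is a Friday; the first Thursday on or after it is June 9, 2044 (6 days later).
From June 9, 2044 to August 30, 2044: 21 + 31 + 30 = 82 days (rest of June, July, August).
82 ÷ 7 = 11 full weeks with remainder 5, so 11 more Thursdays after the first → 12.

12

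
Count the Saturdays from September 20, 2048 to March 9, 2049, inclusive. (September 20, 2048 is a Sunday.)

September 20, 2048 is a Sunday; the first Saturday on or after it is September 26, 2048 (6 days later).
From September 26, 2048 to March 9, 2049: 4 + 31 + 30 + 31 + 31 + 28 + 9 = 164 days (rest of September, October, November, December, January, February, March).
164 ÷ 7 = 23 full weeks with remainder 3, so 23 more Saturdays after the first → 24.

24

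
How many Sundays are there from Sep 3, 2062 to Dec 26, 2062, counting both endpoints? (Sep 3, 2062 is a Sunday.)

17

Sep 3, 2062 is a Sunday; the first Sunday on or after it is Sep 3, 2062.
From Sep 3, 2062 to Dec 26, 2062: 27 + 31 + 30 + 26 = 114 days (rest of Sep, Oct, Nov, Dec).
114 ÷ 7 = 16 full weeks with remainder 2, so 16 more Sundays after the first → 17.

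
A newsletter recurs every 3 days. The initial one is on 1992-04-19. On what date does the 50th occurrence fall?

1992-09-13

The 50th occurrence is 49 intervals after the first: 49 × 3 = 147 days after 1992-04-19.
April has 30 days — 11 days to the end of April leaves 136.
May has 31 days (105 left).
June has 30 days (75 left).
July has 31 days (44 left).
August has 31 days (13 left).
13 days into September → 1992-09-13.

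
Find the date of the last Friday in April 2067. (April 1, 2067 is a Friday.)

29 April 2067

April 2067 begins on a Friday, so the first Friday is April 1.
April 2067 has 30 days. Adding weeks: 1, 8, 15, 22, 29 — the last one ≤ 30 is the 29th.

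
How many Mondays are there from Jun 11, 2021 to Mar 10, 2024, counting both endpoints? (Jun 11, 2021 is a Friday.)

Jun 11, 2021 is a Friday; the first Monday on or after it is Jun 14, 2021 (3 days later).
From Jun 14, 2021 to Mar 10, 2024: 200 + 365 + 365 + 70 = 1000 days (rest of 2021, 2022, 2023, to Mar 10, 2024 in 2024).
1000 ÷ 7 = 142 full weeks with remainder 6, so 142 more Mondays after the first → 143.

143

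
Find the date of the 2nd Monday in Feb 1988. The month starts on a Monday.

Feb 8, 1988

Feb 1988 begins on a Monday, so the first Monday is Feb 1.
The 2nd Monday is 1 weeks later: 1 + 7 = 8.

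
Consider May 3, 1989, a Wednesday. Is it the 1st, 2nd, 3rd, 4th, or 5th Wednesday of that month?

Day 3 falls in week ⌈3/7⌉ of the month.
Days 1–7 hold the 1st Wednesday, 8–14 the 2nd, 15–21 the 3rd, 22–28 the 4th, 29–31 the 5th.
3 is in the range for the 1st.

1st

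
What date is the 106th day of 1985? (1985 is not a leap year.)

1985-04-16

January has 31 days (106 − 31 = 75 remain).
February has 28 days (75 − 28 = 47 remain).
March has 31 days (47 − 31 = 16 remain).
16 into April → April 16.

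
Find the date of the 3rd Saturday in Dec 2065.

The first Saturday of Dec 2065 is Dec 5.
The 3rd Saturday is 2 weeks later: 5 + 14 = 19.

Dec 19, 2065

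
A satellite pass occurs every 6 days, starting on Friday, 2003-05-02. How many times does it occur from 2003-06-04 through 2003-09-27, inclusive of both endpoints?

19

Occurrences land 6·i days after 2003-05-02 for i = 0, 1, 2, …
2003-06-04 is 33 days after the start; 33 ÷ 6 = 5 remainder 3; since the remainder is 3, round up to i = 6. First occurrence in the window: #7 on 2003-06-07 (6×6 = 36 days in).
2003-09-27 is 148 days after the start; 148 ÷ 6 = 24 remainder 4. Last occurrence in the window: #25 on 2003-09-23.
Occurrences #7 through #25: 19 in total.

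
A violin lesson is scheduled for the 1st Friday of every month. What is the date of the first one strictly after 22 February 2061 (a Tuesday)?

February 2061 starts on a Tuesday, so its 1st Friday is 4 February 2061 (3 days in).
That is not after 22 February 2061, so look at March 2061.
March 2061 starts on a Tuesday, so its 1st Friday is 4 March 2061 (3 days in).

4 March 2061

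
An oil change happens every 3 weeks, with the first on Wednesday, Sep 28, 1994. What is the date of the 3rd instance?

Nov 9, 1994

The 3rd occurrence is 2 intervals after the first: 2 × 21 = 42 days after Sep 28, 1994.
Sep has 30 days — 2 days to the end of Sep leaves 40.
Oct has 31 days (9 left).
9 days into Nov → Nov 9, 1994.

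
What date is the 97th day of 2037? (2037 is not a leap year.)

7 April 2037

January has 31 days (97 − 31 = 66 remain).
February has 28 days (66 − 28 = 38 remain).
March has 31 days (38 − 31 = 7 remain).
7 into April → April 7.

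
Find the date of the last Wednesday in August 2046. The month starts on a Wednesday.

2046-08-29

August 2046 begins on a Wednesday, so the first Wednesday is August 1.
August 2046 has 31 days. Adding weeks: 1, 8, 15, 22, 29 — the last one ≤ 31 is the 29th.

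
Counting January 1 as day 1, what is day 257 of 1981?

January has 31 days (257 − 31 = 226 remain).
February has 28 days (226 − 28 = 198 remain).
March has 31 days (198 − 31 = 167 remain).
April has 30 days (167 − 30 = 137 remain).
May has 31 days (137 − 31 = 106 remain).
June has 30 days (106 − 30 = 76 remain).
July has 31 days (76 − 31 = 45 remain).
August has 31 days (45 − 31 = 14 remain).
14 into September → September 14.

14 September 1981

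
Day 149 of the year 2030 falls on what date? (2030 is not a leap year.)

January has 31 days (149 − 31 = 118 remain).
February has 28 days (118 − 28 = 90 remain).
March has 31 days (90 − 31 = 59 remain).
April has 30 days (59 − 30 = 29 remain).
29 into May → May 29.

29 May 2030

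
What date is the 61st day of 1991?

2 March 1991

January has 31 days (61 − 31 = 30 remain).
February has 28 days (30 − 28 = 2 remain).
2 into March → March 2.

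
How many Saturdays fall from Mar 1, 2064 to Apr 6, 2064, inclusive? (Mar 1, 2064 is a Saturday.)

6

Mar 1, 2064 is a Saturday; the first Saturday on or after it is Mar 1, 2064.
From Mar 1, 2064 to Apr 6, 2064: 30 + 6 = 36 days (rest of Mar, Apr).
36 ÷ 7 = 5 full weeks with remainder 1, so 5 more Saturdays after the first → 6.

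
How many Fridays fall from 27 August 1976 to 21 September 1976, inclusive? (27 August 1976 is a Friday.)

4

27 August 1976 is a Friday; the first Friday on or after it is 27 August 1976.
From 27 August 1976 to 21 September 1976: 4 + 21 = 25 days (rest of August, September).
25 ÷ 7 = 3 full weeks with remainder 4, so 3 more Fridays after the first → 4.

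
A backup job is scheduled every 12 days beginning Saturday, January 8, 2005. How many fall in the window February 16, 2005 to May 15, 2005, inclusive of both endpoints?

7

Occurrences land 12·i days after January 8, 2005 for i = 0, 1, 2, …
February 16, 2005 is 39 days after the start; 39 ÷ 12 = 3 remainder 3; since the remainder is 3, round up to i = 4. First occurrence in the window: #5 on February 25, 2005 (4×12 = 48 days in).
May 15, 2005 is 127 days after the start; 127 ÷ 12 = 10 remainder 7. Last occurrence in the window: #11 on May 8, 2005.
Occurrences #5 through #11: 7 in total.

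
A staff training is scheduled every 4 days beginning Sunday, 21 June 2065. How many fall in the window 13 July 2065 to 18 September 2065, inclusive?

17

Occurrences land 4·i days after 21 June 2065 for i = 0, 1, 2, …
13 July 2065 is 22 days after the start; 22 ÷ 4 = 5 remainder 2; since the remainder is 2, round up to i = 6. First occurrence in the window: #7 on 15 July 2065 (6×4 = 24 days in).
18 September 2065 is 89 days after the start; 89 ÷ 4 = 22 remainder 1. Last occurrence in the window: #23 on 17 September 2065.
Occurrences #7 through #23: 17 in total.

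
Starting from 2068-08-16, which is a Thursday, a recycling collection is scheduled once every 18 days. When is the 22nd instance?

The 22nd occurrence is 21 intervals after the first: 21 × 18 = 378 days after 2068-08-16.
August has 31 days — 15 days to the end of August leaves 363.
September has 30 days (333 left).
October has 31 days (302 left).
November has 30 days (272 left).
December has 31 days (241 left).
January has 31 days (210 left).
February has 28 days (182 left).
March has 31 days (151 left).
April has 30 days (121 left).
May has 31 days (90 left).
June has 30 days (60 left).
July has 31 days (29 left).
29 days into August → 2069-08-29.

2069-08-29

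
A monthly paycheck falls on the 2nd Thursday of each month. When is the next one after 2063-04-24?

April 2063 starts on a Sunday; its first Thursday is the 5th, so the 2nd Thursday is the 12th — 2063-04-12.
That is not after 2063-04-24, so look at May 2063.
May 2063 starts on a Tuesday; its first Thursday is the 3rd, so the 2nd Thursday is the 10th — 2063-05-10.

2063-05-10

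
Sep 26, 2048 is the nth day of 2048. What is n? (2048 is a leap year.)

270

Days in months before Sep: 31 + 29 + 31 + 30 + 31 + 30 + 31 + 31 = 244.
Plus 26 days into Sep → day 270.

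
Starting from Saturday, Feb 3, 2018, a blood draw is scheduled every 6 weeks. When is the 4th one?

Jun 9, 2018

The 4th occurrence is 3 intervals after the first: 3 × 42 = 126 days after Feb 3, 2018.
Feb has 28 days — 25 days to the end of Feb leaves 101.
Mar has 31 days (70 left).
Apr has 30 days (40 left).
May has 31 days (9 left).
9 days into Jun → Jun 9, 2018.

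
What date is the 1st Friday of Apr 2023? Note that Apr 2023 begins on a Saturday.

Apr 2023 begins on a Saturday, so the first Friday is Apr 7 (6 days later).

Apr 7, 2023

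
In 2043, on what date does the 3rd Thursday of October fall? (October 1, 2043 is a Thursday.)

2043-10-15

October 2043 begins on a Thursday, so the first Thursday is October 1.
The 3rd Thursday is 2 weeks later: 1 + 14 = 15.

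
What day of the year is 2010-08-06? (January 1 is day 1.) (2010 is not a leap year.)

218

Days in months before August: 31 + 28 + 31 + 30 + 31 + 30 + 31 = 212.
Plus 6 days into August → day 218.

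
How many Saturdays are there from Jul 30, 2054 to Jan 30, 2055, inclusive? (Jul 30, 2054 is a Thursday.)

Jul 30, 2054 is a Thursday; the first Saturday on or after it is Aug 1, 2054 (2 days later).
From Aug 1, 2054 to Jan 30, 2055: 30 + 30 + 31 + 30 + 31 + 30 = 182 days (rest of Aug, Sep, Oct, Nov, Dec, Jan).
182 ÷ 7 = 26 full weeks with remainder 0, so 26 more Saturdays after the first → 27.

27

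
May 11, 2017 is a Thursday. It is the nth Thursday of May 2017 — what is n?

2nd

Day 11 falls in week ⌈11/7⌉ of the month.
Days 1–7 hold the 1st Thursday, 8–14 the 2nd, 15–21 the 3rd, 22–28 the 4th, 29–31 the 5th.
11 is in the range for the 2nd.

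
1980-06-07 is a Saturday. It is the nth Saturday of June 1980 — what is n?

1st

Day 7 falls in week ⌈7/7⌉ of the month.
Days 1–7 hold the 1st Saturday, 8–14 the 2nd, 15–21 the 3rd, 22–28 the 4th, 29–31 the 5th.
7 is in the range for the 1st.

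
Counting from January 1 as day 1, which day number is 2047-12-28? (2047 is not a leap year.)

362

Days in months before December: 31 + 28 + 31 + 30 + 31 + 30 + 31 + 31 + 30 + 31 + 30 = 334.
Plus 28 days into December → day 362.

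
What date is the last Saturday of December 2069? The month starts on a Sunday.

December 2069 begins on a Sunday, so the first Saturday is December 7 (6 days later).
December 2069 has 31 days. Adding weeks: 7, 14, 21, 28 — the last one ≤ 31 is the 28th.

2069-12-28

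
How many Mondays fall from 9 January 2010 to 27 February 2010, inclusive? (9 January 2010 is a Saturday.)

7

9 January 2010 is a Saturday; the first Monday on or after it is 11 January 2010 (2 days later).
From 11 January 2010 to 27 February 2010: 20 + 27 = 47 days (rest of January, February).
47 ÷ 7 = 6 full weeks with remainder 5, so 6 more Mondays after the first → 7.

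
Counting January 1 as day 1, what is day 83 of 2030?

March 24, 2030

January has 31 days (83 − 31 = 52 remain).
February has 28 days (52 − 28 = 24 remain).
24 into March → March 24.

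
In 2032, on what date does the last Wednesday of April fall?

2032-04-28

April 2032 begins on a Thursday, so the first Wednesday is April 7 (6 days later).
April 2032 has 30 days. Adding weeks: 7, 14, 21, 28 — the last one ≤ 30 is the 28th.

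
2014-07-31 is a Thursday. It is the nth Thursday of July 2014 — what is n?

5th

Day 31 falls in week ⌈31/7⌉ of the month.
Days 1–7 hold the 1st Thursday, 8–14 the 2nd, 15–21 the 3rd, 22–28 the 4th, 29–31 the 5th.
31 is in the range for the 5th.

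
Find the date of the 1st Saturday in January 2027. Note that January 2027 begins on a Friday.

January 2027 begins on a Friday, so the first Saturday is January 2 (1 day later).

January 2, 2027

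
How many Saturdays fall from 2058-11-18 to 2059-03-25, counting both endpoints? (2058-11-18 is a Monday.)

2058-11-18 is a Monday; the first Saturday on or after it is 2058-11-23 (5 days later).
From 2058-11-23 to 2059-03-25: 7 + 31 + 31 + 28 + 25 = 122 days (rest of November, December, January, February, March).
122 ÷ 7 = 17 full weeks with remainder 3, so 17 more Saturdays after the first → 18.

18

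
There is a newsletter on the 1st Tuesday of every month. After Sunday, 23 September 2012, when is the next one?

September 2012 starts on a Saturday, so its 1st Tuesday is 4 September 2012 (3 days in).
That is not after 23 September 2012, so look at October 2012.
October 2012 starts on a Monday, so its 1st Tuesday is 2 October 2012 (1 day in).

2 October 2012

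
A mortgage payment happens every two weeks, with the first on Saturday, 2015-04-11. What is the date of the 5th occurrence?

2015-06-06

The 5th occurrence is 4 intervals after the first: 4 × 14 = 56 days after 2015-04-11.
April has 30 days — 19 days to the end of April leaves 37.
May has 31 days (6 left).
6 days into June → 2015-06-06.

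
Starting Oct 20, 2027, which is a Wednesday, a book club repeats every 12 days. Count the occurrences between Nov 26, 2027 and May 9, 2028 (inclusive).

Occurrences land 12·i days after Oct 20, 2027 for i = 0, 1, 2, …
Nov 26, 2027 is 37 days after the start; 37 ÷ 12 = 3 remainder 1; since the remainder is 1, round up to i = 4. First occurrence in the window: #5 on Dec 7, 2027 (4×12 = 48 days in).
May 9, 2028 is 202 days after the start; 202 ÷ 12 = 16 remainder 10. Last occurrence in the window: #17 on Apr 29, 2028.
Occurrences #5 through #17: 13 in total.

13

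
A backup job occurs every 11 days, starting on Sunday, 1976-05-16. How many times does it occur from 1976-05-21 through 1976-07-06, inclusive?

4

Occurrences land 11·i days after 1976-05-16 for i = 0, 1, 2, …
1976-05-21 is 5 days after the start; 5 ÷ 11 = 0 remainder 5; since the remainder is 5, round up to i = 1. First occurrence in the window: #2 on 1976-05-27 (1×11 = 11 days in).
1976-07-06 is 51 days after the start; 51 ÷ 11 = 4 remainder 7. Last occurrence in the window: #5 on 1976-06-29.
Occurrences #2 through #5: 4 in total.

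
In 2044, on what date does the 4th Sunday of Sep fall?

Sep 25, 2044

Sep 2044 begins on a Thursday, so the first Sunday is Sep 4 (3 days later).
The 4th Sunday is 3 weeks later: 4 + 21 = 25.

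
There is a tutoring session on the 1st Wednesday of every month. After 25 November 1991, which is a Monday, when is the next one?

November 1991 starts on a Friday, so its 1st Wednesday is 6 November 1991 (5 days in).
That is not after 25 November 1991, so look at December 1991.
December 1991 starts on a Sunday, so its 1st Wednesday is 4 December 1991 (3 days in).

4 December 1991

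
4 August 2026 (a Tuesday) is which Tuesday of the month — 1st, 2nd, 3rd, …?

Day 4 falls in week ⌈4/7⌉ of the month.
Days 1–7 hold the 1st Tuesday, 8–14 the 2nd, 15–21 the 3rd, 22–28 the 4th, 29–31 the 5th.
4 is in the range for the 1st.

1st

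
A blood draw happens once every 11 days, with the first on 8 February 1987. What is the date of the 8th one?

26 April 1987

The 8th occurrence is 7 intervals after the first: 7 × 11 = 77 days after 8 February 1987.
February has 28 days — 20 days to the end of February leaves 57.
March has 31 days (26 left).
26 days into April → 26 April 1987.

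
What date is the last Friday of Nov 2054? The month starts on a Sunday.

Nov 27, 2054

Nov 2054 begins on a Sunday, so the first Friday is Nov 6 (5 days later).
Nov 2054 has 30 days. Adding weeks: 6, 13, 20, 27 — the last one ≤ 30 is the 27th.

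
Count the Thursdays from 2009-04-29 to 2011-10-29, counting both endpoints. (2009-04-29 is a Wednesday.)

2009-04-29 is a Wednesday; the first Thursday on or after it is 2009-04-30 (1 day later).
From 2009-04-30 to 2011-10-29: 245 + 365 + 302 = 912 days (rest of 2009, 2010, to 2011-10-29 in 2011).
912 ÷ 7 = 130 full weeks with remainder 2, so 130 more Thursdays after the first → 131.

131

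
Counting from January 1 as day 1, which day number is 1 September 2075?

Days in months before September: 31 + 28 + 31 + 30 + 31 + 30 + 31 + 31 = 243.
Plus 1 day into September → day 244.

244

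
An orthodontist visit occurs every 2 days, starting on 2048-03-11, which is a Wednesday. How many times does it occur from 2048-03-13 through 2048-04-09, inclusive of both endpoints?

Occurrences land 2·i days after 2048-03-11 for i = 0, 1, 2, …
2048-03-13 is 2 days after the start; 2 ÷ 2 = 1 remainder 0. First occurrence in the window: #2 on 2048-03-13 (1×2 = 2 days in).
2048-04-09 is 29 days after the start; 29 ÷ 2 = 14 remainder 1. Last occurrence in the window: #15 on 2048-04-08.
Occurrences #2 through #15: 14 in total.

14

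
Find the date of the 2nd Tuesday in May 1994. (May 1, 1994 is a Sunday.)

May 1994 begins on a Sunday, so the first Tuesday is May 3 (2 days later).
The 2nd Tuesday is 1 weeks later: 3 + 7 = 10.

May 10, 1994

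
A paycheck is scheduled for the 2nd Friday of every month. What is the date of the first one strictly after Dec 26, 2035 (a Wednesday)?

Dec 2035 starts on a Saturday; its first Friday is the 7th, so the 2nd Friday is the 14th — Dec 14, 2035.
That is not after Dec 26, 2035, so look at Jan 2036.
Jan 2036 starts on a Tuesday; its first Friday is the 4th, so the 2nd Friday is the 11th — Jan 11, 2036.

Jan 11, 2036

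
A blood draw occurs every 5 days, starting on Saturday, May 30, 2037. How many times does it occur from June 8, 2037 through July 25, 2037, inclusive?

10

Occurrences land 5·i days after May 30, 2037 for i = 0, 1, 2, …
June 8, 2037 is 9 days after the start; 9 ÷ 5 = 1 remainder 4; since the remainder is 4, round up to i = 2. First occurrence in the window: #3 on June 9, 2037 (2×5 = 10 days in).
July 25, 2037 is 56 days after the start; 56 ÷ 5 = 11 remainder 1. Last occurrence in the window: #12 on July 24, 2037.
Occurrences #3 through #12: 10 in total.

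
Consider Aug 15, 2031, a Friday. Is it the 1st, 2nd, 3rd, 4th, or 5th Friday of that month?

Day 15 falls in week ⌈15/7⌉ of the month.
Days 1–7 hold the 1st Friday, 8–14 the 2nd, 15–21 the 3rd, 22–28 the 4th, 29–31 the 5th.
15 is in the range for the 3rd.

3rd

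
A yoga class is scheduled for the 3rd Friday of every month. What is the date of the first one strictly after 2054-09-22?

2054-10-16

September 2054 starts on a Tuesday; its first Friday is the 4th, so the 3rd Friday is the 18th — 2054-09-18.
That is not after 2054-09-22, so look at October 2054.
October 2054 starts on a Thursday; its first Friday is the 2nd, so the 3rd Friday is the 16th — 2054-10-16.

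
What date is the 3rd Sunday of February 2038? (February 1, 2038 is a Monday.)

February 21, 2038

February 2038 begins on a Monday, so the first Sunday is February 7 (6 days later).
The 3rd Sunday is 2 weeks later: 7 + 14 = 21.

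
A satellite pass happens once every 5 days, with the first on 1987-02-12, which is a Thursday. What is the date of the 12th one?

The 12th occurrence is 11 intervals after the first: 11 × 5 = 55 days after 1987-02-12.
February has 28 days — 16 days to the end of February leaves 39.
March has 31 days (8 left).
8 days into April → 1987-04-08.

1987-04-08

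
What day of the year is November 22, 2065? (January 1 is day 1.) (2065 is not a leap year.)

326

Days in months before November: 31 + 28 + 31 + 30 + 31 + 30 + 31 + 31 + 30 + 31 = 304.
Plus 22 days into November → day 326.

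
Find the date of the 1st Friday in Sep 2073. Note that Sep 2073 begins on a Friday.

Sep 1, 2073

Sep 2073 begins on a Friday, so the first Friday is Sep 1.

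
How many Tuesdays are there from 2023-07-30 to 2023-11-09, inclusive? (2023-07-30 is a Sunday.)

15

2023-07-30 is a Sunday; the first Tuesday on or after it is 2023-08-01 (2 days later).
From 2023-08-01 to 2023-11-09: 30 + 30 + 31 + 9 = 100 days (rest of August, September, October, November).
100 ÷ 7 = 14 full weeks with remainder 2, so 14 more Tuesdays after the first → 15.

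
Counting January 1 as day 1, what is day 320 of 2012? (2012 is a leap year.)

15 November 2012

January has 31 days (320 − 31 = 289 remain).
February has 29 days (289 − 29 = 260 remain).
March has 31 days (260 − 31 = 229 remain).
April has 30 days (229 − 30 = 199 remain).
May has 31 days (199 − 31 = 168 remain).
June has 30 days (168 − 30 = 138 remain).
July has 31 days (138 − 31 = 107 remain).
August has 31 days (107 − 31 = 76 remain).
September has 30 days (76 − 30 = 46 remain).
October has 31 days (46 − 31 = 15 remain).
15 into November → November 15.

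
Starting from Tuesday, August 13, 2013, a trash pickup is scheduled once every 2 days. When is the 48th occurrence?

The 48th occurrence is 47 intervals after the first: 47 × 2 = 94 days after August 13, 2013.
August has 31 days — 18 days to the end of August leaves 76.
September has 30 days (46 left).
October has 31 days (15 left).
15 days into November → November 15, 2013.

November 15, 2013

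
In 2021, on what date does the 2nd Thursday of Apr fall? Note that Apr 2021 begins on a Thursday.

Apr 8, 2021

Apr 2021 begins on a Thursday, so the first Thursday is Apr 1.
The 2nd Thursday is 1 weeks later: 1 + 7 = 8.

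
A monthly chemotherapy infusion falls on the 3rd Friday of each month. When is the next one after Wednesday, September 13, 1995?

September 15, 1995

September 1995 starts on a Friday; its first Friday is the 1st, so the 3rd Friday is the 15th — September 15, 1995.
September 15, 1995 is after September 13, 1995, so that is the next one.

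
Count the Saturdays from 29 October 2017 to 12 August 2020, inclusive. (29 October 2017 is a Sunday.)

29 October 2017 is a Sunday; the first Saturday on or after it is 4 November 2017 (6 days later).
From 4 November 2017 to 12 August 2020: 57 + 365 + 365 + 225 = 1012 days (rest of 2017, 2018, 2019, to 12 August 2020 in 2020).
1012 ÷ 7 = 144 full weeks with remainder 4, so 144 more Saturdays after the first → 145.

145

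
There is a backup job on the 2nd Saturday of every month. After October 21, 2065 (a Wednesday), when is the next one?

November 14, 2065

October 2065 starts on a Thursday; its first Saturday is the 3rd, so the 2nd Saturday is the 10th — October 10, 2065.
That is not after October 21, 2065, so look at November 2065.
November 2065 starts on a Sunday; its first Saturday is the 7th, so the 2nd Saturday is the 14th — November 14, 2065.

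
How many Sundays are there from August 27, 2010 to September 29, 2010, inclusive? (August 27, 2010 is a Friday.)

5

August 27, 2010 is a Friday; the first Sunday on or after it is August 29, 2010 (2 days later).
From August 29, 2010 to September 29, 2010: 2 + 29 = 31 days (rest of August, September).
31 ÷ 7 = 4 full weeks with remainder 3, so 4 more Sundays after the first → 5.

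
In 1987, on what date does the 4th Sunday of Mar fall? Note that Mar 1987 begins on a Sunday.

Mar 1987 begins on a Sunday, so the first Sunday is Mar 1.
The 4th Sunday is 3 weeks later: 1 + 21 = 22.

Mar 22, 1987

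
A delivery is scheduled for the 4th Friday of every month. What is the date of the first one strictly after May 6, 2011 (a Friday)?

May 27, 2011

May 2011 starts on a Sunday; its first Friday is the 6th, so the 4th Friday is the 27th — May 27, 2011.
May 27, 2011 is after May 6, 2011, so that is the next one.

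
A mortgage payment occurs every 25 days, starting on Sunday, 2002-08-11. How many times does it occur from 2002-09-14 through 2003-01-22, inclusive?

5

Occurrences land 25·i days after 2002-08-11 for i = 0, 1, 2, …
2002-09-14 is 34 days after the start; 34 ÷ 25 = 1 remainder 9; since the remainder is 9, round up to i = 2. First occurrence in the window: #3 on 2002-09-30 (2×25 = 50 days in).
2003-01-22 is 164 days after the start; 164 ÷ 25 = 6 remainder 14. Last occurrence in the window: #7 on 2003-01-08.
Occurrences #3 through #7: 5 in total.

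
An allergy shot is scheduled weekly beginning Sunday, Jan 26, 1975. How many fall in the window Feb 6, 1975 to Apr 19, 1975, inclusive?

10

Occurrences land 7·i days after Jan 26, 1975 for i = 0, 1, 2, …
Feb 6, 1975 is 11 days after the start; 11 ÷ 7 = 1 remainder 4; since the remainder is 4, round up to i = 2. First occurrence in the window: #3 on Feb 9, 1975 (2×7 = 14 days in).
Apr 19, 1975 is 83 days after the start; 83 ÷ 7 = 11 remainder 6. Last occurrence in the window: #12 on Apr 13, 1975.
Occurrences #3 through #12: 10 in total.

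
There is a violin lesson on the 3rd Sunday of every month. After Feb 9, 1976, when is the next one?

Feb 15, 1976

Feb 1976 starts on a Sunday; its first Sunday is the 1st, so the 3rd Sunday is the 15th — Feb 15, 1976.
Feb 15, 1976 is after Feb 9, 1976, so that is the next one.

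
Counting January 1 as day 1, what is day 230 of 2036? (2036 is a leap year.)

17 August 2036

January has 31 days (230 − 31 = 199 remain).
February has 29 days (199 − 29 = 170 remain).
March has 31 days (170 − 31 = 139 remain).
April has 30 days (139 − 30 = 109 remain).
May has 31 days (109 − 31 = 78 remain).
June has 30 days (78 − 30 = 48 remain).
July has 31 days (48 − 31 = 17 remain).
17 into August → August 17.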